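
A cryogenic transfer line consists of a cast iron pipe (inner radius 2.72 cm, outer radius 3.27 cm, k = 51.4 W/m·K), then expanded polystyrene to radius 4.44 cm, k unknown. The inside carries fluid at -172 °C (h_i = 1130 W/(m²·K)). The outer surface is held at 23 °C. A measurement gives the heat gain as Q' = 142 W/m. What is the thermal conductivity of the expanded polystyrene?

k = 0.0356 W/m·K

ΣR = ΔT/Q' = |-172 − 23|/142 = 1.373 m·K/W
Known resistances:
  R'_conv,in = 1/(2πr h) = 1/(2π·0.0272·1130) = 0.005178 m·K/W
  R'_cast iron = ln(0.0327/0.0272)/(2πk) = 0.1842/(2π·51.4) = 5.702×10^-4 m·K/W
R_expanded polystyrene = ΣR − ΣR_known = 1.373 − 0.005748 = 1.367 m·K/W
ln(r₂/r₁)/(2πk) = 1.367 ⇒ k = 0.3059/(2π·1.367) = 0.0356 W/m·K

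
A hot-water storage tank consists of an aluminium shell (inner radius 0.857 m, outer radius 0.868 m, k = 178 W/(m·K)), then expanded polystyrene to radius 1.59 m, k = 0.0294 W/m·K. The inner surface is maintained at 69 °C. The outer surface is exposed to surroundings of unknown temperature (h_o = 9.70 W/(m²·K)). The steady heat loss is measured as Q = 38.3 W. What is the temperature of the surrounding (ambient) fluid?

T_out = 14.6 °C

Series resistances:
  R_aluminium = (1/0.857 − 1/0.868)/(4πk) = 0.01479/(4π·178) = 6.611×10^-6 K/W
  R_expanded polystyrene = (1/0.868 − 1/1.59)/(4πk) = 0.5231/(4π·0.0294) = 1.416 K/W
  R_conv,out = 1/(4πr²h) = 1/(4π·1.59²·9.70) = 0.003245 K/W
ΣR = 1.419 K/W
ΔT = Q·ΣR = 38.3 × 1.419 = 54.35 K
Heat flows outward, so T_out = T_in − ΔT = 69 − 54.35 = 14.6 °C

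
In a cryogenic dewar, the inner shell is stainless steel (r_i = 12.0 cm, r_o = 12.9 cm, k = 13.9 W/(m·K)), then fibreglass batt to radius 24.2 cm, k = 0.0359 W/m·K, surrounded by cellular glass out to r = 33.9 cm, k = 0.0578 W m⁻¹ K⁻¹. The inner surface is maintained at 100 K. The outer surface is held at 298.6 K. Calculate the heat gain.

Series thermal resistances, inner to outer:
  R_stainless steel = (1/0.120 − 1/0.129)/(4πk) = 0.5814/(4π·13.9) = 0.003328 K/W
  R_fibreglass batt = (1/0.129 − 1/0.242)/(4πk) = 3.620/(4π·0.0359) = 8.024 K/W
  R_cellular glass = (1/0.242 − 1/0.339)/(4πk) = 1.182/(4π·0.0578) = 1.628 K/W
ΣR = 0.003328 + 8.024 + 1.628 = 9.655 K/W
Q = ΔT/ΣR = (100 K − 298.6 K)/9.655 = -20.6 W
(Negative Q ⇒ heat flows inward; heat gain = 20.6 W.)

Q = 20.6 W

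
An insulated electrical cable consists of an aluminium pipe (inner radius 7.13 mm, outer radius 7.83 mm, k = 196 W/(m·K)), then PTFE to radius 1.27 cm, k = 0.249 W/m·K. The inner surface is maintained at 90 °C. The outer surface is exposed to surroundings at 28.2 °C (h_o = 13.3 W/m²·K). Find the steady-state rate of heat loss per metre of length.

Q' = 49.4 W/m

Treat each layer as a resistance in series:
  R'_aluminium = ln(0.00783/0.00713)/(2πk) = 0.09365/(2π·196) = 7.605×10^-5 m·K/W
  R'_PTFE = ln(0.0127/0.00783)/(2πk) = 0.4836/(2π·0.249) = 0.3091 m·K/W
  R'_conv,out = 1/(2πr h) = 1/(2π·0.0127·13.3) = 0.9422 m·K/W
ΣR = 7.605×10^-5 + 0.3091 + 0.9422 = 1.251 m·K/W
Q' = ΔT/ΣR = (90 °C − 28.2 °C)/1.251 = 49.4 W/m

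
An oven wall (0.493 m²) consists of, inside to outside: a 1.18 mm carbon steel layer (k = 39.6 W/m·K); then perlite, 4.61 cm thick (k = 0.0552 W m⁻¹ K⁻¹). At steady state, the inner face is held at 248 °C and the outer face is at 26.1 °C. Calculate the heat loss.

Treat each layer as a resistance in series:
  R_carbon steel = L/(kA) = 0.00118/(39.6·0.493) = 6.044×10^-5 K/W
  R_perlite = L/(kA) = 0.0461/(0.0552·0.493) = 1.694 K/W
ΣR = 6.044×10^-5 + 1.694 = 1.694 K/W
Q = ΔT/ΣR = (248 °C − 26.1 °C)/1.694 = 131 W

Q = 131 W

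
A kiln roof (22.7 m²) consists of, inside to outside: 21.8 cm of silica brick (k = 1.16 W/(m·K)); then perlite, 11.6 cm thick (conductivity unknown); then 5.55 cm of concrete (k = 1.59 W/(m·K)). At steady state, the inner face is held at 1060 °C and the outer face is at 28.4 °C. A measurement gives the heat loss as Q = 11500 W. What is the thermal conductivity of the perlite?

ΣR = ΔT/Q = |1060 − 28.4|/11500 = 0.08970 K/W
Known resistances:
  R_silica brick = L/(kA) = 0.218/(1.16·22.7) = 0.008279 K/W
  R_concrete = L/(kA) = 0.0555/(1.59·22.7) = 0.001538 K/W
R_perlite = ΣR − ΣR_known = 0.08970 − 0.009817 = 0.07988 K/W
L/(kA) = 0.07988 ⇒ k = 0.116/(0.07988·22.7) = 0.0640 W/m·K

k = 0.0640 W/m·K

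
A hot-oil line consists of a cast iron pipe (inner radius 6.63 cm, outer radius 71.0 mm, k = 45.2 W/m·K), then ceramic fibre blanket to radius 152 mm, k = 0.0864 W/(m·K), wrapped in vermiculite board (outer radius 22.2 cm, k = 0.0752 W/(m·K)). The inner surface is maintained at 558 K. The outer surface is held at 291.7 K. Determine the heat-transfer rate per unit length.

Resistance network (inner→outer):
  R'_cast iron = ln(0.0710/0.0663)/(2πk) = 0.06849/(2π·45.2) = 2.412×10^-4 m·K/W
  R'_ceramic fibre blanket = ln(0.152/0.0710)/(2πk) = 0.7612/(2π·0.0864) = 1.402 m·K/W
  R'_vermiculite board = ln(0.222/0.152)/(2πk) = 0.3788/(2π·0.0752) = 0.8017 m·K/W
ΣR = 2.412×10^-4 + 1.402 + 0.8017 = 2.204 m·K/W
Q' = ΔT/ΣR = (558 K − 291.7 K)/2.204 = 121 W/m

Q' = 121 W/m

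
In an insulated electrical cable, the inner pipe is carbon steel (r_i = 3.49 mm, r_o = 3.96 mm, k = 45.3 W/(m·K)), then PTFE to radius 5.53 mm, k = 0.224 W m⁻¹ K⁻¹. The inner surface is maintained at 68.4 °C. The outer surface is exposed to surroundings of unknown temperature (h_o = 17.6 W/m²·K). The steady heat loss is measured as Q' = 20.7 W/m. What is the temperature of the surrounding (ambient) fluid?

Series resistances:
  R'_carbon steel = ln(0.00396/0.00349)/(2πk) = 0.1263/(2π·45.3) = 4.439×10^-4 m·K/W
  R'_PTFE = ln(0.00553/0.00396)/(2πk) = 0.3339/(2π·0.224) = 0.2373 m·K/W
  R'_conv,out = 1/(2πr h) = 1/(2π·0.00553·17.6) = 1.635 m·K/W
ΣR = 1.873 m·K/W
ΔT = Q'·ΣR = 20.7 × 1.873 = 38.77 K
Heat flows outward, so T_out = T_in − ΔT = 68.4 − 38.77 = 29.6 °C

T_out = 29.6 °C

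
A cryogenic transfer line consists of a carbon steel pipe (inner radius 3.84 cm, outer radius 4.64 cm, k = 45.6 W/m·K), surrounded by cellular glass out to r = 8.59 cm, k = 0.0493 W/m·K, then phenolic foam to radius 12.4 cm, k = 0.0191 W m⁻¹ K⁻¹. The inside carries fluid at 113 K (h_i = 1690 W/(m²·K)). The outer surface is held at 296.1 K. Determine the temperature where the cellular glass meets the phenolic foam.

T = 185.2 K

Resistance network (inner→outer):
  R'_conv,in = 1/(2πr h) = 1/(2π·0.0384·1690) = 0.002452 m·K/W
  R'_carbon steel = ln(0.0464/0.0384)/(2πk) = 0.1892/(2π·45.6) = 6.605×10^-4 m·K/W
  R'_cellular glass = ln(0.0859/0.0464)/(2πk) = 0.6159/(2π·0.0493) = 1.988 m·K/W
  R'_phenolic foam = ln(0.124/0.0859)/(2πk) = 0.3671/(2π·0.0191) = 3.059 m·K/W
ΣR = 0.002452 + 6.605×10^-4 + 1.988 + 3.059 = 5.050 m·K/W
Q' = ΔT/ΣR = (113 K − 296.1 K)/5.050 = -36.26 W/m
From the inner boundary to the cellular glass/phenolic foam interface, ΣR_partial = 1.991 m·K/W.
T_interface = T_in − Q'·ΣR_partial = 113 K − (-36.26)(1.991) = 185.2 K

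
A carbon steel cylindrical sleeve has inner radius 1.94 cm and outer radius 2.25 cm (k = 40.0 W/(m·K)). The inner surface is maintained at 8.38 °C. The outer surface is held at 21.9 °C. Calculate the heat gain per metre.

Q' = 2πk·ΔT/ln(r₂/r₁) = 2π × 40.0 × 13.52 / ln(0.0225/0.0194) = 22900 W/m

Q' = 22900 W/m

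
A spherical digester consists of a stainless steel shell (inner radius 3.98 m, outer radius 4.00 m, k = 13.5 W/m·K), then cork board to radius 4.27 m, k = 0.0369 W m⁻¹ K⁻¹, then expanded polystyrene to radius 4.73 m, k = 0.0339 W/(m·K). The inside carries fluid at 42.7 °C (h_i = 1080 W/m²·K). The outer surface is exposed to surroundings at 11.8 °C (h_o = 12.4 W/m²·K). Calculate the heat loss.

Resistance network (inner→outer):
  R_conv,in = 1/(4πr²h) = 1/(4π·3.98²·1080) = 4.652×10^-6 K/W
  R_stainless steel = (1/3.98 − 1/4.00)/(4πk) = 0.001256/(4π·13.5) = 7.405×10^-6 K/W
  R_cork board = (1/4.00 − 1/4.27)/(4πk) = 0.01581/(4π·0.0369) = 0.03409 K/W
  R_expanded polystyrene = (1/4.27 − 1/4.73)/(4πk) = 0.02278/(4π·0.0339) = 0.05346 K/W
  R_conv,out = 1/(4πr²h) = 1/(4π·4.73²·12.4) = 2.868×10^-4 K/W
ΣR = 4.652×10^-6 + 7.405×10^-6 + 0.03409 + 0.05346 + 2.868×10^-4 = 0.08785 K/W
Q = ΔT/ΣR = (42.7 °C − 11.8 °C)/0.08785 = 352 W

Q = 352 W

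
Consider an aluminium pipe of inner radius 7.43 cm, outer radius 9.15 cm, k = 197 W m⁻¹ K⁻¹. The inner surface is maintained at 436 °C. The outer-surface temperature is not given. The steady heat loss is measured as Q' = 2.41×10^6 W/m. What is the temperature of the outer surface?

T_out = 30.6 °C

Series resistances:
  R'_aluminium = ln(0.0915/0.0743)/(2πk) = 0.2082/(2π·197) = 1.682×10^-4 m·K/W
ΣR = 1.682×10^-4 m·K/W
ΔT = Q'·ΣR = 2.41×10^6 × 1.682×10^-4 = 405.4 K
Heat flows outward, so T_out = T_in − ΔT = 436 − 405.4 = 30.6 °C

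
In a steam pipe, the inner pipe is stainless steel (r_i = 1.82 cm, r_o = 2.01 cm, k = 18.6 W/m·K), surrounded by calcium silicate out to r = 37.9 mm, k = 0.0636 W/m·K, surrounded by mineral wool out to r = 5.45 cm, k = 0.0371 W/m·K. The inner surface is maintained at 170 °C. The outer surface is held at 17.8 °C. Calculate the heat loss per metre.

Resistance network (inner→outer):
  R'_stainless steel = ln(0.0201/0.0182)/(2πk) = 0.09930/(2π·18.6) = 8.497×10^-4 m·K/W
  R'_calcium silicate = ln(0.0379/0.0201)/(2πk) = 0.6342/(2π·0.0636) = 1.587 m·K/W
  R'_mineral wool = ln(0.0545/0.0379)/(2πk) = 0.3632/(2π·0.0371) = 1.558 m·K/W
ΣR = 8.497×10^-4 + 1.587 + 1.558 = 3.146 m·K/W
Q' = ΔT/ΣR = (170 °C − 17.8 °C)/3.146 = 48.4 W/m

Q' = 48.4 W/m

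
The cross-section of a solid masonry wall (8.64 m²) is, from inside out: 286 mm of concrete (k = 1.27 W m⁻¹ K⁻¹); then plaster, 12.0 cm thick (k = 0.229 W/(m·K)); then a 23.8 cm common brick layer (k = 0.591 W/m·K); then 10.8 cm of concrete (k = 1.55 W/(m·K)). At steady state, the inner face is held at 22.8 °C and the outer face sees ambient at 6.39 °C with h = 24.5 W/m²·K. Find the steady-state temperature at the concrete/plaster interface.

Resistance network (inner→outer):
  R_concrete = L/(kA) = 0.286/(1.27·8.64) = 0.02606 K/W
  R_plaster = L/(kA) = 0.120/(0.229·8.64) = 0.06065 K/W
  R_common brick = L/(kA) = 0.238/(0.591·8.64) = 0.04661 K/W
  R_concrete = L/(kA) = 0.108/(1.55·8.64) = 0.008065 K/W
  R_conv,out = 1/(hA) = 1/(24.5·8.64) = 0.004724 K/W
ΣR = 0.02606 + 0.06065 + 0.04661 + 0.008065 + 0.004724 = 0.1461 K/W
Q = ΔT/ΣR = (22.8 °C − 6.39 °C)/0.1461 = 112.3 W
From the inner boundary to the concrete/plaster interface, ΣR_partial = 0.02606 K/W.
T_interface = T_in − Q·ΣR_partial = 22.8 °C − (112.3)(0.02606) = 19.9 °C

T = 19.9 °C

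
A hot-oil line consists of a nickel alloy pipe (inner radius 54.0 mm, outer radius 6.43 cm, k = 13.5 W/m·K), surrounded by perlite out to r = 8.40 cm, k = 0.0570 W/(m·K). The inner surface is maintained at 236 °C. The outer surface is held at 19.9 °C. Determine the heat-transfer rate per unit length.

Treat each layer as a resistance in series:
  R'_nickel alloy = ln(0.0643/0.0540)/(2πk) = 0.1746/(2π·13.5) = 0.002058 m·K/W
  R'_perlite = ln(0.0840/0.0643)/(2πk) = 0.2673/(2π·0.0570) = 0.7462 m·K/W
ΣR = 0.002058 + 0.7462 = 0.7483 m·K/W
Q' = ΔT/ΣR = (236 °C − 19.9 °C)/0.7483 = 289 W/m

Q' = 289 W/m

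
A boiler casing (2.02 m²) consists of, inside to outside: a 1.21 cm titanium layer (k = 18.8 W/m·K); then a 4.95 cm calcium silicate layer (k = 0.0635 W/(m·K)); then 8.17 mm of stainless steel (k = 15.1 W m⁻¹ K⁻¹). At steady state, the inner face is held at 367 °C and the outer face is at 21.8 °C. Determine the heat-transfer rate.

Q = 893 W

Series thermal resistances, inner to outer:
  R_titanium = L/(kA) = 0.0121/(18.8·2.02) = 3.186×10^-4 K/W
  R_calcium silicate = L/(kA) = 0.0495/(0.0635·2.02) = 0.3859 K/W
  R_stainless steel = L/(kA) = 0.00817/(15.1·2.02) = 2.679×10^-4 K/W
ΣR = 3.186×10^-4 + 0.3859 + 2.679×10^-4 = 0.3865 K/W
Q = ΔT/ΣR = (367 °C − 21.8 °C)/0.3865 = 893 W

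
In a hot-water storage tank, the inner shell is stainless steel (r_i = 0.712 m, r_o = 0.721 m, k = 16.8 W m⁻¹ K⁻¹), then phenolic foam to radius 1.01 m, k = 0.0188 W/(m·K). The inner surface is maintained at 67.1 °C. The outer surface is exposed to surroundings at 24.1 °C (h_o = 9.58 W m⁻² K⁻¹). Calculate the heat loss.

Treat each layer as a resistance in series:
  R_stainless steel = (1/0.712 − 1/0.721)/(4πk) = 0.01753/(4π·16.8) = 8.304×10^-5 K/W
  R_phenolic foam = (1/0.721 − 1/1.01)/(4πk) = 0.3969/(4π·0.0188) = 1.680 K/W
  R_conv,out = 1/(4πr²h) = 1/(4π·1.01²·9.58) = 0.008143 K/W
ΣR = 8.304×10^-5 + 1.680 + 0.008143 = 1.688 K/W
Q = ΔT/ΣR = (67.1 °C − 24.1 °C)/1.688 = 25.5 W

Q = 25.5 W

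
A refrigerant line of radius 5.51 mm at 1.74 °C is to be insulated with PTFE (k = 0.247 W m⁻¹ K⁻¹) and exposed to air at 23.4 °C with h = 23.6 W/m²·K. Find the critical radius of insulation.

r_cr = 1.05 cm

For a cylinder, r_cr = k_ins/h = 0.247/23.6 = 0.0105 m = 1.05 cm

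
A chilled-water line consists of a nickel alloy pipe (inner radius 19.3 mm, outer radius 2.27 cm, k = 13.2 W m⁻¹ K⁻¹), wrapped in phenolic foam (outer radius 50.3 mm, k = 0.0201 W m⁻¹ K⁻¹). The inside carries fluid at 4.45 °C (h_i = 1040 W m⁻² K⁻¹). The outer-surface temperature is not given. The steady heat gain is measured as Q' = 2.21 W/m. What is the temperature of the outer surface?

T_out = 18.4 °C

Sum the resistances:
  R'_conv,in = 1/(2πr h) = 1/(2π·0.0193·1040) = 0.007929 m·K/W
  R'_nickel alloy = ln(0.0227/0.0193)/(2πk) = 0.1623/(2π·13.2) = 0.001956 m·K/W
  R'_phenolic foam = ln(0.0503/0.0227)/(2πk) = 0.7956/(2π·0.0201) = 6.300 m·K/W
ΣR = 6.310 m·K/W
ΔT = Q'·ΣR = 2.21 × 6.310 = 13.95 K
Heat flows inward, so T_out = T_in + ΔT = 4.45 + 13.95 = 18.4 °C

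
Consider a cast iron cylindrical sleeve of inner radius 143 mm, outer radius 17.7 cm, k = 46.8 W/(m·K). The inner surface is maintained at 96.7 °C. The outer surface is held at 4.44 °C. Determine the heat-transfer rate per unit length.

Q' = 127 kW/m

Q' = 2πk·ΔT/ln(r₂/r₁) = 2π × 46.8 × 92.26 / ln(0.177/0.143) = 1.27×10^5 W/m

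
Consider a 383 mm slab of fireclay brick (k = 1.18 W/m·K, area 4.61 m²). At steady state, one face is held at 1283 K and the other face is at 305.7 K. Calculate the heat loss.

Q = kA·ΔT/L = 1.18 × 4.61 × |1283 K − 305.7 K| / 0.383 = 13900 W

Q = 13.9 kW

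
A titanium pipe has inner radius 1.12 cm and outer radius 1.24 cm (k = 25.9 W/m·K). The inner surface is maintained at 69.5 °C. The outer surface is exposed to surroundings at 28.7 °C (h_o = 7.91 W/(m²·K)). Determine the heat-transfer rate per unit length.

Q' = 25.1 W/m

Series thermal resistances, inner to outer:
  R'_titanium = ln(0.0124/0.0112)/(2πk) = 0.1018/(2π·25.9) = 6.255×10^-4 m·K/W
  R'_conv,out = 1/(2πr h) = 1/(2π·0.0124·7.91) = 1.623 m·K/W
ΣR = 6.255×10^-4 + 1.623 = 1.624 m·K/W
Q' = ΔT/ΣR = (69.5 °C − 28.7 °C)/1.624 = 25.1 W/m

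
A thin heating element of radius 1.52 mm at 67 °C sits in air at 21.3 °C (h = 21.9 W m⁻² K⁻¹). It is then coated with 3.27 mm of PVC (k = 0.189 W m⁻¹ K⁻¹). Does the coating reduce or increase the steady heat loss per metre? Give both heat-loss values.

Critical radius for a cylinder: r_cr = k/h = 0.00863 m = 0.863 cm.
Outer radius after coating: r₂ = 0.00152 + 0.00327 = 0.00479 m.
Since r₁ < r_cr and r₂ ≤ r_cr, the coating moves toward the maximum at r_cr — heat loss rises.
Bare: R = 1/(2πr₁h) = 4.781 m·K/W; Q = 45.7/4.781 = 9.56 W/m.
Coated: R = R_cond + R_conv = 2.484 m·K/W; Q = 45.7/2.484 = 18.4 W/m.

increases: 9.56 → 18.4 W/m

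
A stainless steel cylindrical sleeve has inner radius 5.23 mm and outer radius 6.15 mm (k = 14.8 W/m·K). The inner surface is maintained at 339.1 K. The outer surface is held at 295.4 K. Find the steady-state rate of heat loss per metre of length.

Q' = 25.1 kW/m

Q' = 2πk·ΔT/ln(r₂/r₁) = 2π × 14.8 × 43.7 / ln(0.00615/0.00523) = 25100 W/m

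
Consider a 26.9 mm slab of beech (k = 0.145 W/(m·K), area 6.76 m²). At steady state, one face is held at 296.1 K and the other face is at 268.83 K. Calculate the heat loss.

Q = 994 W

Q = kA·ΔT/L = 0.145 × 6.76 × |296.1 K − 268.83 K| / 0.0269 = 994 W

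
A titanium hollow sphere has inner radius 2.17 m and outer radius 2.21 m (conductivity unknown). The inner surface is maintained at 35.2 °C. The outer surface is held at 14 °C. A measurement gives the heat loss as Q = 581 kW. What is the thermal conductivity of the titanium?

ΣR = ΔT/Q = |35.2 − 14|/5.81×10^5 = 3.649×10^-5 K/W
(1/r₁−1/r₂)/(4πk) = 3.649×10^-5 ⇒ k = 0.008341/(4π·3.649×10^-5) = 18.2 W/m·K

k = 18.2 W/m·K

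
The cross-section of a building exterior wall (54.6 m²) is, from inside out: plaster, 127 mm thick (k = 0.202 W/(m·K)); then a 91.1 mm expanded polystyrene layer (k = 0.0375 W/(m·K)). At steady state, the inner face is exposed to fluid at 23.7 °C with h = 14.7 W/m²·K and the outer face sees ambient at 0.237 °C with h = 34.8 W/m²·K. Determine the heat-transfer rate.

Q = 406 W

Treat each layer as a resistance in series:
  R_conv,in = 1/(hA) = 1/(14.7·54.6) = 0.001246 K/W
  R_plaster = L/(kA) = 0.127/(0.202·54.6) = 0.01151 K/W
  R_expanded polystyrene = L/(kA) = 0.0911/(0.0375·54.6) = 0.04449 K/W
  R_conv,out = 1/(hA) = 1/(34.8·54.6) = 5.263×10^-4 K/W
ΣR = 0.001246 + 0.01151 + 0.04449 + 5.263×10^-4 = 0.05777 K/W
Q = ΔT/ΣR = (23.7 °C − 0.237 °C)/0.05777 = 406 W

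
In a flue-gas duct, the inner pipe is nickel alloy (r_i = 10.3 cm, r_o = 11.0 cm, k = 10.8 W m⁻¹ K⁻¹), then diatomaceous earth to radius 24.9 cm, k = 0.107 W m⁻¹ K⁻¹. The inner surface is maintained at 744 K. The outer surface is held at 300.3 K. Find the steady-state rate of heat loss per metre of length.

Treat each layer as a resistance in series:
  R'_nickel alloy = ln(0.110/0.103)/(2πk) = 0.06575/(2π·10.8) = 9.689×10^-4 m·K/W
  R'_diatomaceous earth = ln(0.249/0.110)/(2πk) = 0.8170/(2π·0.107) = 1.215 m·K/W
ΣR = 9.689×10^-4 + 1.215 = 1.216 m·K/W
Q' = ΔT/ΣR = (744 K − 300.3 K)/1.216 = 365 W/m

Q' = 365 W/m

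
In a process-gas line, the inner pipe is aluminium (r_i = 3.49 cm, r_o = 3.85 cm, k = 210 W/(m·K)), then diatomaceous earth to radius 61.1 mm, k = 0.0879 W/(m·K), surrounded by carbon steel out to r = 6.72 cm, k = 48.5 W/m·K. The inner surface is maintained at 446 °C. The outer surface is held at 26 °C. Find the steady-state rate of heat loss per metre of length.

Q' = 502 W/m

Series thermal resistances, inner to outer:
  R'_aluminium = ln(0.0385/0.0349)/(2πk) = 0.09817/(2π·210) = 7.440×10^-5 m·K/W
  R'_diatomaceous earth = ln(0.0611/0.0385)/(2πk) = 0.4619/(2π·0.0879) = 0.8362 m·K/W
  R'_carbon steel = ln(0.0672/0.0611)/(2πk) = 0.09516/(2π·48.5) = 3.123×10^-4 m·K/W
ΣR = 7.440×10^-5 + 0.8362 + 3.123×10^-4 = 0.8366 m·K/W
Q' = ΔT/ΣR = (446 °C − 26 °C)/0.8366 = 502 W/m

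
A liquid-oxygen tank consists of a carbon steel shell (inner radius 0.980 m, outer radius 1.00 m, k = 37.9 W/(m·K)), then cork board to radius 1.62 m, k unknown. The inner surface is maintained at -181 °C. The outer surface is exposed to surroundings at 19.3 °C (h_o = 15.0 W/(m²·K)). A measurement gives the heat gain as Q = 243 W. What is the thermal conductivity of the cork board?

ΣR = ΔT/Q = |-181 − 19.3|/243 = 0.8243 K/W
Known resistances:
  R_carbon steel = (1/0.980 − 1/1.00)/(4πk) = 0.02041/(4π·37.9) = 4.285×10^-5 K/W
  R_conv,out = 1/(4πr²h) = 1/(4π·1.62²·15.0) = 0.002021 K/W
R_cork board = ΣR − ΣR_known = 0.8243 − 0.002064 = 0.8222 K/W
(1/r₁−1/r₂)/(4πk) = 0.8222 ⇒ k = 0.3827/(4π·0.8222) = 0.0370 W/m·K

k = 0.0370 W/m·K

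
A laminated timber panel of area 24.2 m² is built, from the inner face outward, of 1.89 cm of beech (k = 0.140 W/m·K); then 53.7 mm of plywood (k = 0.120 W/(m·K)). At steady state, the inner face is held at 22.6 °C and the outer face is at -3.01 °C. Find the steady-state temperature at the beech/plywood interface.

Treat each layer as a resistance in series:
  R_beech = L/(kA) = 0.0189/(0.140·24.2) = 0.005579 K/W
  R_plywood = L/(kA) = 0.0537/(0.120·24.2) = 0.01849 K/W
ΣR = 0.005579 + 0.01849 = 0.02407 K/W
Q = ΔT/ΣR = (22.6 °C − -3.01 °C)/0.02407 = 1064 W
From the inner boundary to the beech/plywood interface, ΣR_partial = 0.005579 K/W.
T_interface = T_in − Q·ΣR_partial = 22.6 °C − (1064)(0.005579) = 16.7 °C

T = 16.7 °C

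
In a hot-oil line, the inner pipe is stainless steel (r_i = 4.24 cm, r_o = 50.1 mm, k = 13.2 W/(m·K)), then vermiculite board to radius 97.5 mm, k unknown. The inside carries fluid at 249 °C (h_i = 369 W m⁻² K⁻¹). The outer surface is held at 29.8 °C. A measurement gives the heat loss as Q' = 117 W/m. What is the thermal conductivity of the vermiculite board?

k = 0.0569 W/m·K

ΣR = ΔT/Q' = |249 − 29.8|/117 = 1.874 m·K/W
Known resistances:
  R'_conv,in = 1/(2πr h) = 1/(2π·0.0424·369) = 0.01017 m·K/W
  R'_stainless steel = ln(0.0501/0.0424)/(2πk) = 0.1669/(2π·13.2) = 0.002012 m·K/W
R_vermiculite board = ΣR − ΣR_known = 1.874 − 0.01218 = 1.862 m·K/W
ln(r₂/r₁)/(2πk) = 1.862 ⇒ k = 0.6658/(2π·1.862) = 0.0569 W/m·K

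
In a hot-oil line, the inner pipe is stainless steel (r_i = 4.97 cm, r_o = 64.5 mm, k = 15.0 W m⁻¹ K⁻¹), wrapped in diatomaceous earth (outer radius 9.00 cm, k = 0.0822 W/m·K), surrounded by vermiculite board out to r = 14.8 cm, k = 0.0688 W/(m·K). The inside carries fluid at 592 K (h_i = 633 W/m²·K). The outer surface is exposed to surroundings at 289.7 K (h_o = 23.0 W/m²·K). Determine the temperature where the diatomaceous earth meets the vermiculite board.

T = 485 K

Treat each layer as a resistance in series:
  R'_conv,in = 1/(2πr h) = 1/(2π·0.0497·633) = 0.005059 m·K/W
  R'_stainless steel = ln(0.0645/0.0497)/(2πk) = 0.2607/(2π·15.0) = 0.002766 m·K/W
  R'_diatomaceous earth = ln(0.0900/0.0645)/(2πk) = 0.3331/(2π·0.0822) = 0.6450 m·K/W
  R'_vermiculite board = ln(0.148/0.0900)/(2πk) = 0.4974/(2π·0.0688) = 1.151 m·K/W
  R'_conv,out = 1/(2πr h) = 1/(2π·0.148·23.0) = 0.04676 m·K/W
ΣR = 0.005059 + 0.002766 + 0.6450 + 1.151 + 0.04676 = 1.851 m·K/W
Q' = ΔT/ΣR = (592 K − 289.7 K)/1.851 = 163.3 W/m
From the inner boundary to the diatomaceous earth/vermiculite board interface, ΣR_partial = 0.6528 m·K/W.
T_interface = T_in − Q'·ΣR_partial = 592 K − (163.3)(0.6528) = 485 K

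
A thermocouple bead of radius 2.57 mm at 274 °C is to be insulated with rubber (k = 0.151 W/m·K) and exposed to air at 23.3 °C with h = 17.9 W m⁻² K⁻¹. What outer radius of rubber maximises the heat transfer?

For a sphere, r_cr = 2k_ins/h = 2·0.151/17.9 = 0.0169 m = 1.69 cm

r_cr = 1.69 cm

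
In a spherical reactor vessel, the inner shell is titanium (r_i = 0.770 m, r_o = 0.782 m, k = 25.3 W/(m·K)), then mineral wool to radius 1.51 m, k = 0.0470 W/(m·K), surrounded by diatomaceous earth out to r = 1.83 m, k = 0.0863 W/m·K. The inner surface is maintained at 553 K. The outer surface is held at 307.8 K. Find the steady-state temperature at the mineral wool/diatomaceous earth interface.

T = 330.6 K

Resistance network (inner→outer):
  R_titanium = (1/0.770 − 1/0.782)/(4πk) = 0.01993/(4π·25.3) = 6.268×10^-5 K/W
  R_mineral wool = (1/0.782 − 1/1.51)/(4πk) = 0.6165/(4π·0.0470) = 1.044 K/W
  R_diatomaceous earth = (1/1.51 − 1/1.83)/(4πk) = 0.1158/(4π·0.0863) = 0.1068 K/W
ΣR = 6.268×10^-5 + 1.044 + 0.1068 = 1.151 K/W
Q = ΔT/ΣR = (553 K − 307.8 K)/1.151 = 213.0 W
From the inner boundary to the mineral wool/diatomaceous earth interface, ΣR_partial = 1.044 K/W.
T_interface = T_in − Q·ΣR_partial = 553 K − (213.0)(1.044) = 330.6 K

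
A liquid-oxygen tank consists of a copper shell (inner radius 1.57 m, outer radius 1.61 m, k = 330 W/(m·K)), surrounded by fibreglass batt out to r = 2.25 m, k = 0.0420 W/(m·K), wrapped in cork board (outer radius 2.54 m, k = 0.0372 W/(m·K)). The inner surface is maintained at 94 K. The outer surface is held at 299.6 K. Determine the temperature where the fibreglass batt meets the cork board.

Treat each layer as a resistance in series:
  R_copper = (1/1.57 − 1/1.61)/(4πk) = 0.01582/(4π·330) = 3.816×10^-6 K/W
  R_fibreglass batt = (1/1.61 − 1/2.25)/(4πk) = 0.1767/(4π·0.0420) = 0.3347 K/W
  R_cork board = (1/2.25 − 1/2.54)/(4πk) = 0.05074/(4π·0.0372) = 0.1085 K/W
ΣR = 3.816×10^-6 + 0.3347 + 0.1085 = 0.4432 K/W
Q = ΔT/ΣR = (94 K − 299.6 K)/0.4432 = -463.9 W
From the inner boundary to the fibreglass batt/cork board interface, ΣR_partial = 0.3347 K/W.
T_interface = T_in − Q·ΣR_partial = 94 K − (-463.9)(0.3347) = 249.3 K

T = 249.3 K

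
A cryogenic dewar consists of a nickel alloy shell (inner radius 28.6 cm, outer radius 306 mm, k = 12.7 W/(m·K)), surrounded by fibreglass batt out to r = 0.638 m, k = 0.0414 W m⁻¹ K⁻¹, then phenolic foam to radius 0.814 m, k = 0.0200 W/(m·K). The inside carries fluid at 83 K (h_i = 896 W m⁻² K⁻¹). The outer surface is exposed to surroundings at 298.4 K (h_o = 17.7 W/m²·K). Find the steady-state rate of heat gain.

Q = 46.6 W

Series thermal resistances, inner to outer:
  R_conv,in = 1/(4πr²h) = 1/(4π·0.286²·896) = 0.001086 K/W
  R_nickel alloy = (1/0.286 − 1/0.306)/(4πk) = 0.2285/(4π·12.7) = 0.001432 K/W
  R_fibreglass batt = (1/0.306 − 1/0.638)/(4πk) = 1.701/(4π·0.0414) = 3.269 K/W
  R_phenolic foam = (1/0.638 − 1/0.814)/(4πk) = 0.3389/(4π·0.0200) = 1.348 K/W
  R_conv,out = 1/(4πr²h) = 1/(4π·0.814²·17.7) = 0.006785 K/W
ΣR = 0.001086 + 0.001432 + 3.269 + 1.348 + 0.006785 = 4.626 K/W
Q = ΔT/ΣR = (83 K − 298.4 K)/4.626 = -46.6 W
(Negative Q ⇒ heat flows inward; heat gain = 46.6 W.)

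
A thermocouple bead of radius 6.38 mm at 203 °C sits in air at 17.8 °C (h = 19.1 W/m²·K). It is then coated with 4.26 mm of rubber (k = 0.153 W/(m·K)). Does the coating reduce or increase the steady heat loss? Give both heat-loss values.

Critical radius for a sphere: r_cr = 2k/h = 0.0160 m = 1.60 cm.
Outer radius after coating: r₂ = 0.00638 + 0.00426 = 0.01064 m.
Since r₁ < r_cr and r₂ ≤ r_cr, the coating moves toward the maximum at r_cr — heat loss rises.
Bare: R = 1/(4πr₁²h) = 102.4 K/W; Q = 185.2/102.4 = 1.81 W.
Coated: R = R_cond + R_conv = 69.44 K/W; Q = 185.2/69.44 = 2.67 W.

increases: 1.81 → 2.67 W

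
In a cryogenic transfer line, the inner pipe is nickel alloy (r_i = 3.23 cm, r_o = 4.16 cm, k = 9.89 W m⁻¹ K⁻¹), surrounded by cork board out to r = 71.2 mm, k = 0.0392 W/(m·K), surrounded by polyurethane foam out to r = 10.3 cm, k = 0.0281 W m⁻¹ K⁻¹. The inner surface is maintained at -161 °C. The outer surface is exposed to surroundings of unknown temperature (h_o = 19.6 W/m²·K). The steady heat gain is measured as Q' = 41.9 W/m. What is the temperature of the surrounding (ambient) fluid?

T_out = 21.5 °C

Series resistances:
  R'_nickel alloy = ln(0.0416/0.0323)/(2πk) = 0.2530/(2π·9.89) = 0.004072 m·K/W
  R'_cork board = ln(0.0712/0.0416)/(2πk) = 0.5374/(2π·0.0392) = 2.182 m·K/W
  R'_polyurethane foam = ln(0.103/0.0712)/(2πk) = 0.3692/(2π·0.0281) = 2.091 m·K/W
  R'_conv,out = 1/(2πr h) = 1/(2π·0.103·19.6) = 0.07884 m·K/W
ΣR = 4.356 m·K/W
ΔT = Q'·ΣR = 41.9 × 4.356 = 182.5 K
Heat flows inward, so T_out = T_in + ΔT = -161 + 182.5 = 21.5 °C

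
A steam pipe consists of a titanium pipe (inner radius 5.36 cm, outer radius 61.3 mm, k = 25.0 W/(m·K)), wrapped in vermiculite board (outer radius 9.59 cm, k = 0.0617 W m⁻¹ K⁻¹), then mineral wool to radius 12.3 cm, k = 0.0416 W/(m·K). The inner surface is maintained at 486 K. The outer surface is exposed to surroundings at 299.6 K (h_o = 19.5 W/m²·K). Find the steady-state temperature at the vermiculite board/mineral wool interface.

T = 387 K

Treat each layer as a resistance in series:
  R'_titanium = ln(0.0613/0.0536)/(2πk) = 0.1342/(2π·25.0) = 8.545×10^-4 m·K/W
  R'_vermiculite board = ln(0.0959/0.0613)/(2πk) = 0.4475/(2π·0.0617) = 1.154 m·K/W
  R'_mineral wool = ln(0.123/0.0959)/(2πk) = 0.2489/(2π·0.0416) = 0.9522 m·K/W
  R'_conv,out = 1/(2πr h) = 1/(2π·0.123·19.5) = 0.06636 m·K/W
ΣR = 8.545×10^-4 + 1.154 + 0.9522 + 0.06636 = 2.173 m·K/W
Q' = ΔT/ΣR = (486 K − 299.6 K)/2.173 = 85.78 W/m
From the inner boundary to the vermiculite board/mineral wool interface, ΣR_partial = 1.155 m·K/W.
T_interface = T_in − Q'·ΣR_partial = 486 K − (85.78)(1.155) = 387 K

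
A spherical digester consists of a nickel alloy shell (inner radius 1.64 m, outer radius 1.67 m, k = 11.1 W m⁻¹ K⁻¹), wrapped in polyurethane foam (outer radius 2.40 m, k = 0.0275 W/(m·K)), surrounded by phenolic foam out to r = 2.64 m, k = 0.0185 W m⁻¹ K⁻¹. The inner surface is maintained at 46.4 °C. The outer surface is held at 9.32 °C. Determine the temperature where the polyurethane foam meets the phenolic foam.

T = 18.1 °C

Series thermal resistances, inner to outer:
  R_nickel alloy = (1/1.64 − 1/1.67)/(4πk) = 0.01095/(4π·11.1) = 7.853×10^-5 K/W
  R_polyurethane foam = (1/1.67 − 1/2.40)/(4πk) = 0.1821/(4π·0.0275) = 0.5271 K/W
  R_phenolic foam = (1/2.40 − 1/2.64)/(4πk) = 0.03788/(4π·0.0185) = 0.1629 K/W
ΣR = 7.853×10^-5 + 0.5271 + 0.1629 = 0.6901 K/W
Q = ΔT/ΣR = (46.4 °C − 9.32 °C)/0.6901 = 53.73 W
From the inner boundary to the polyurethane foam/phenolic foam interface, ΣR_partial = 0.5272 K/W.
T_interface = T_in − Q·ΣR_partial = 46.4 °C − (53.73)(0.5272) = 18.1 °C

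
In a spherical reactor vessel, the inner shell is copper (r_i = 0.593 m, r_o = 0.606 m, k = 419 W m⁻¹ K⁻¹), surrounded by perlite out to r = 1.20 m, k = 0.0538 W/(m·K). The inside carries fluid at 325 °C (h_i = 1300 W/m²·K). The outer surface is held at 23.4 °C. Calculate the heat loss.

Q = 250 W

Treat each layer as a resistance in series:
  R_conv,in = 1/(4πr²h) = 1/(4π·0.593²·1300) = 1.741×10^-4 K/W
  R_copper = (1/0.593 − 1/0.606)/(4πk) = 0.03618/(4π·419) = 6.871×10^-6 K/W
  R_perlite = (1/0.606 − 1/1.20)/(4πk) = 0.8168/(4π·0.0538) = 1.208 K/W
ΣR = 1.741×10^-4 + 6.871×10^-6 + 1.208 = 1.208 K/W
Q = ΔT/ΣR = (325 °C − 23.4 °C)/1.208 = 250 W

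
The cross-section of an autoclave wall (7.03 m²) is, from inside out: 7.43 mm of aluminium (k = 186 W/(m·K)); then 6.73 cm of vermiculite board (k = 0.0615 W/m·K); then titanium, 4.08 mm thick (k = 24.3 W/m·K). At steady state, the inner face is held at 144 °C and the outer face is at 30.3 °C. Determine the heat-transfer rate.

Q = 730 W

Resistance network (inner→outer):
  R_aluminium = L/(kA) = 0.00743/(186·7.03) = 5.682×10^-6 K/W
  R_vermiculite board = L/(kA) = 0.0673/(0.0615·7.03) = 0.1557 K/W
  R_titanium = L/(kA) = 0.00408/(24.3·7.03) = 2.388×10^-5 K/W
ΣR = 5.682×10^-6 + 0.1557 + 2.388×10^-5 = 0.1557 K/W
Q = ΔT/ΣR = (144 °C − 30.3 °C)/0.1557 = 730 W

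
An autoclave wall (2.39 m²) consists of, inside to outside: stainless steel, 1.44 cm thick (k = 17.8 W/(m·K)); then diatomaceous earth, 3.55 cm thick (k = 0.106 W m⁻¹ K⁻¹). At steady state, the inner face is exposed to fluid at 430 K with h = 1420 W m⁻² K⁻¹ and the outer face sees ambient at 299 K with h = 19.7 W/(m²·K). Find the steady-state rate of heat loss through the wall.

Q = 809 W

Treat each layer as a resistance in series:
  R_conv,in = 1/(hA) = 1/(1420·2.39) = 2.947×10^-4 K/W
  R_stainless steel = L/(kA) = 0.0144/(17.8·2.39) = 3.385×10^-4 K/W
  R_diatomaceous earth = L/(kA) = 0.0355/(0.106·2.39) = 0.1401 K/W
  R_conv,out = 1/(hA) = 1/(19.7·2.39) = 0.02124 K/W
ΣR = 2.947×10^-4 + 3.385×10^-4 + 0.1401 + 0.02124 = 0.1620 K/W
Q = ΔT/ΣR = (430 K − 299 K)/0.1620 = 809 W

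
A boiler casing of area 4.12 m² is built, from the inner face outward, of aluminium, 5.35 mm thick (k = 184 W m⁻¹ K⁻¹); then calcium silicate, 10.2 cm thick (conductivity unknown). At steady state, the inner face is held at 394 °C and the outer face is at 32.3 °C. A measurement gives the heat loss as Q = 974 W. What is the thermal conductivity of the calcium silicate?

ΣR = ΔT/Q = |394 − 32.3|/974 = 0.3714 K/W
Known resistances:
  R_aluminium = L/(kA) = 0.00535/(184·4.12) = 7.057×10^-6 K/W
R_calcium silicate = ΣR − ΣR_known = 0.3714 − 7.057×10^-6 = 0.3714 K/W
L/(kA) = 0.3714 ⇒ k = 0.102/(0.3714·4.12) = 0.0667 W/m·K

k = 0.0667 W/m·K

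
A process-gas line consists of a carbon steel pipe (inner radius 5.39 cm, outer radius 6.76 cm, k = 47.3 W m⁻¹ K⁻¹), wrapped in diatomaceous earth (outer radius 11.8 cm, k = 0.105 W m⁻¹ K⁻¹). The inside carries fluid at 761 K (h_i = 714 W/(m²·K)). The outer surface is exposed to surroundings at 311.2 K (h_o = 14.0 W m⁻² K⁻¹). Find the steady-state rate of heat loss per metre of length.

Q' = 476 W/m

Resistance network (inner→outer):
  R'_conv,in = 1/(2πr h) = 1/(2π·0.0539·714) = 0.004136 m·K/W
  R'_carbon steel = ln(0.0676/0.0539)/(2πk) = 0.2265/(2π·47.3) = 7.621×10^-4 m·K/W
  R'_diatomaceous earth = ln(0.118/0.0676)/(2πk) = 0.5571/(2π·0.105) = 0.8444 m·K/W
  R'_conv,out = 1/(2πr h) = 1/(2π·0.118·14.0) = 0.09634 m·K/W
ΣR = 0.004136 + 7.621×10^-4 + 0.8444 + 0.09634 = 0.9456 m·K/W
Q' = ΔT/ΣR = (761 K − 311.2 K)/0.9456 = 476 W/m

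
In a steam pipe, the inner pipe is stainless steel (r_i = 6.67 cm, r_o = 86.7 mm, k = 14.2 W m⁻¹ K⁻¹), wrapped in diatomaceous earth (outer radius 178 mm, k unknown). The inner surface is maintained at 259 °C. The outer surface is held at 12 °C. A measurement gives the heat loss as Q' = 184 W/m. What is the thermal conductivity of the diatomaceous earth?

k = 0.0855 W/m·K

ΣR = ΔT/Q' = |259 − 12|/184 = 1.342 m·K/W
Known resistances:
  R'_stainless steel = ln(0.0867/0.0667)/(2πk) = 0.2622/(2π·14.2) = 0.002939 m·K/W
R_diatomaceous earth = ΣR − ΣR_known = 1.342 − 0.002939 = 1.339 m·K/W
ln(r₂/r₁)/(2πk) = 1.339 ⇒ k = 0.7193/(2π·1.339) = 0.0855 W/m·K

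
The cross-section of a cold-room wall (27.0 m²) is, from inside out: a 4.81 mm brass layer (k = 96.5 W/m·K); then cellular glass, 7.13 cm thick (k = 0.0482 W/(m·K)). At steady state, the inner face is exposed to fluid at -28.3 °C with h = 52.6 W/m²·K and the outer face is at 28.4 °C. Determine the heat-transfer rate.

Treat each layer as a resistance in series:
  R_conv,in = 1/(hA) = 1/(52.6·27.0) = 7.041×10^-4 K/W
  R_brass = L/(kA) = 0.00481/(96.5·27.0) = 1.846×10^-6 K/W
  R_cellular glass = L/(kA) = 0.0713/(0.0482·27.0) = 0.05479 K/W
ΣR = 7.041×10^-4 + 1.846×10^-6 + 0.05479 = 0.05550 K/W
Q = ΔT/ΣR = (-28.3 °C − 28.4 °C)/0.05550 = -1020 W
(Negative Q ⇒ heat flows inward; heat gain = 1020 W.)

Q = 1020 W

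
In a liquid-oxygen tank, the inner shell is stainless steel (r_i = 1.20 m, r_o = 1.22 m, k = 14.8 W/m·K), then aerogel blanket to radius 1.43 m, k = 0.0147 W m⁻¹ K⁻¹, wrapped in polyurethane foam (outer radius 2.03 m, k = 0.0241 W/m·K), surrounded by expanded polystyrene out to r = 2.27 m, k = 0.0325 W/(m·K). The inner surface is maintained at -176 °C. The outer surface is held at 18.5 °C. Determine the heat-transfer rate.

Series thermal resistances, inner to outer:
  R_stainless steel = (1/1.20 − 1/1.22)/(4πk) = 0.01366/(4π·14.8) = 7.345×10^-5 K/W
  R_aerogel blanket = (1/1.22 − 1/1.43)/(4πk) = 0.1204/(4π·0.0147) = 0.6516 K/W
  R_polyurethane foam = (1/1.43 − 1/2.03)/(4πk) = 0.2067/(4π·0.0241) = 0.6825 K/W
  R_expanded polystyrene = (1/2.03 − 1/2.27)/(4πk) = 0.05208/(4π·0.0325) = 0.1275 K/W
ΣR = 7.345×10^-5 + 0.6516 + 0.6825 + 0.1275 = 1.462 K/W
Q = ΔT/ΣR = (-176 °C − 18.5 °C)/1.462 = -133 W
(Negative Q ⇒ heat flows inward; heat gain = 133 W.)

Q = 133 W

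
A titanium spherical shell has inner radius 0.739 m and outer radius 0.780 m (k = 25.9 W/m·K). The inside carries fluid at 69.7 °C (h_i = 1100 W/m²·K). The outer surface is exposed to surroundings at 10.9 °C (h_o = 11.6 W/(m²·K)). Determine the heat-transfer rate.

Treat each layer as a resistance in series:
  R_conv,in = 1/(4πr²h) = 1/(4π·0.739²·1100) = 1.325×10^-4 K/W
  R_titanium = (1/0.739 − 1/0.780)/(4πk) = 0.07113/(4π·25.9) = 2.185×10^-4 K/W
  R_conv,out = 1/(4πr²h) = 1/(4π·0.780²·11.6) = 0.01128 K/W
ΣR = 1.325×10^-4 + 2.185×10^-4 + 0.01128 = 0.01163 K/W
Q = ΔT/ΣR = (69.7 °C − 10.9 °C)/0.01163 = 5060 W

Q = 5.06 kW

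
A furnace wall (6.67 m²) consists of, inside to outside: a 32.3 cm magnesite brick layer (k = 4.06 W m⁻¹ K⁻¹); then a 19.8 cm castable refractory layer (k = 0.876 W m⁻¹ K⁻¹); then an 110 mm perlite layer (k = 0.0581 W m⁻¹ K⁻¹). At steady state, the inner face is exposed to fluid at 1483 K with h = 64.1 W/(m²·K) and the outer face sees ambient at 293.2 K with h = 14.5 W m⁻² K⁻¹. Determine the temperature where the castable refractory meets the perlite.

T = 1316 K

Series thermal resistances, inner to outer:
  R_conv,in = 1/(hA) = 1/(64.1·6.67) = 0.002339 K/W
  R_magnesite brick = L/(kA) = 0.323/(4.06·6.67) = 0.01193 K/W
  R_castable refractory = L/(kA) = 0.198/(0.876·6.67) = 0.03389 K/W
  R_perlite = L/(kA) = 0.110/(0.0581·6.67) = 0.2839 K/W
  R_conv,out = 1/(hA) = 1/(14.5·6.67) = 0.01034 K/W
ΣR = 0.002339 + 0.01193 + 0.03389 + 0.2839 + 0.01034 = 0.3424 K/W
Q = ΔT/ΣR = (1483 K − 293.2 K)/0.3424 = 3475 W
From the inner boundary to the castable refractory/perlite interface, ΣR_partial = 0.04816 K/W.
T_interface = T_in − Q·ΣR_partial = 1483 K − (3475)(0.04816) = 1316 K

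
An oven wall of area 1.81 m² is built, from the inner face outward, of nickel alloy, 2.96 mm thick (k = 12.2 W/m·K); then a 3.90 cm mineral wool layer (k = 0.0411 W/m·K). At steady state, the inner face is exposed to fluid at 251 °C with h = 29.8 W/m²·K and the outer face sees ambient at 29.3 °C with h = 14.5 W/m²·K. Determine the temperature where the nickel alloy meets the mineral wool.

Treat each layer as a resistance in series:
  R_conv,in = 1/(hA) = 1/(29.8·1.81) = 0.01854 K/W
  R_nickel alloy = L/(kA) = 0.00296/(12.2·1.81) = 1.340×10^-4 K/W
  R_mineral wool = L/(kA) = 0.0390/(0.0411·1.81) = 0.5243 K/W
  R_conv,out = 1/(hA) = 1/(14.5·1.81) = 0.03810 K/W
ΣR = 0.01854 + 1.340×10^-4 + 0.5243 + 0.03810 = 0.5811 K/W
Q = ΔT/ΣR = (251 °C − 29.3 °C)/0.5811 = 381.5 W
From the inner boundary to the nickel alloy/mineral wool interface, ΣR_partial = 0.01867 K/W.
T_interface = T_in − Q·ΣR_partial = 251 °C − (381.5)(0.01867) = 244 °C

T = 244 °C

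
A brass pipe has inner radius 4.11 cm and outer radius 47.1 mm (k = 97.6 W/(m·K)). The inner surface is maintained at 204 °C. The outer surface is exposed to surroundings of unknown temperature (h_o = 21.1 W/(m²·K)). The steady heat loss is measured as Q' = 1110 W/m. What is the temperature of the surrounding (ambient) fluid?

T_out = 26.0 °C

Sum the resistances:
  R'_brass = ln(0.0471/0.0411)/(2πk) = 0.1363/(2π·97.6) = 2.222×10^-4 m·K/W
  R'_conv,out = 1/(2πr h) = 1/(2π·0.0471·21.1) = 0.1601 m·K/W
ΣR = 0.1604 m·K/W
ΔT = Q'·ΣR = 1110 × 0.1604 = 178.0 K
Heat flows outward, so T_out = T_in − ΔT = 204 − 178.0 = 26.0 °C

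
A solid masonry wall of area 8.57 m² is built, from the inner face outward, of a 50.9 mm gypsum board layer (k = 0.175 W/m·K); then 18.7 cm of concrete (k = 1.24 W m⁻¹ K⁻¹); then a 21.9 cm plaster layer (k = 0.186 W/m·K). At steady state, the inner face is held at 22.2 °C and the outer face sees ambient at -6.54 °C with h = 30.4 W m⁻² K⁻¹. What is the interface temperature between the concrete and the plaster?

Series thermal resistances, inner to outer:
  R_gypsum board = L/(kA) = 0.0509/(0.175·8.57) = 0.03394 K/W
  R_concrete = L/(kA) = 0.187/(1.24·8.57) = 0.01760 K/W
  R_plaster = L/(kA) = 0.219/(0.186·8.57) = 0.1374 K/W
  R_conv,out = 1/(hA) = 1/(30.4·8.57) = 0.003838 K/W
ΣR = 0.03394 + 0.01760 + 0.1374 + 0.003838 = 0.1928 K/W
Q = ΔT/ΣR = (22.2 °C − -6.54 °C)/0.1928 = 149.1 W
From the inner boundary to the concrete/plaster interface, ΣR_partial = 0.05154 K/W.
T_interface = T_in − Q·ΣR_partial = 22.2 °C − (149.1)(0.05154) = 14.5 °C

T = 14.5 °C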